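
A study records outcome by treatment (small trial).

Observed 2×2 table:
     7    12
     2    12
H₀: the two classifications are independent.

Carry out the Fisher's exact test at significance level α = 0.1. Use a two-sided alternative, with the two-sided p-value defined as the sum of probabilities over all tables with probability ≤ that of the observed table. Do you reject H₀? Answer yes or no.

reject H₀: no

Margins: r₁=19, r₂=14, c₁=9, c₂=24, n=33
p_obs = C(19,7)·C(14,2)/C(33,9); sum pmf over tables with pmf ≤ p_obs
p-value (two-sided) = 0.24092
At α=0.1: p ≥ α → fail to reject H₀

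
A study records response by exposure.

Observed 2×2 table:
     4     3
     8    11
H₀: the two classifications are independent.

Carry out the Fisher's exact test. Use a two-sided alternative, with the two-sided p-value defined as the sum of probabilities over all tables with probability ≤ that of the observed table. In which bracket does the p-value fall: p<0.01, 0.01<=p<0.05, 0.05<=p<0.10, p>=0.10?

p-value bracket: p>=0.10

Margins: r₁=7, r₂=19, c₁=12, c₂=14, n=26
p_obs = C(7,4)·C(19,8)/C(26,12); sum pmf over tables with pmf ≤ p_obs
p-value (two-sided) = 0.66522
→ bracket: p>=0.10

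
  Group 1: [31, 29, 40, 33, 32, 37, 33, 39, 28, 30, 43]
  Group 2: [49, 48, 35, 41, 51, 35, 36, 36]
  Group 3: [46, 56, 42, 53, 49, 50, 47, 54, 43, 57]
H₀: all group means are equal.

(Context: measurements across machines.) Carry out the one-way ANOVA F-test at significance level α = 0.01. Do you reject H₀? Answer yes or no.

Group means [34.09, 41.38, 49.70], grand mean 41.483
SSB = Σnᵢ(x̄ᵢ−x̄)² = 1276.357; SSW = ΣΣ(x−x̄ᵢ)² = 824.884
MSB = 1276.357/2 = 638.1786; MSW = 824.884/26 = 31.7263
F = MSB/MSW = 20.1151
df = (2, 26)
p-value (upper-tail) = 0.00001
At α=0.01: p < α → reject H₀

reject H₀: yes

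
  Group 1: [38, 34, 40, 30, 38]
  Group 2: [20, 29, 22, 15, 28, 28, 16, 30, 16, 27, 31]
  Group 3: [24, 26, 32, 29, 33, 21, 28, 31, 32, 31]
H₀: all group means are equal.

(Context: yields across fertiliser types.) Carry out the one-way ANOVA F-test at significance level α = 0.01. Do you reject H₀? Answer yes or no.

Group means [36.00, 23.82, 28.70], grand mean 28.038
SSB = Σnᵢ(x̄ᵢ−x̄)² = 517.225; SSW = ΣΣ(x−x̄ᵢ)² = 583.736
MSB = 517.225/2 = 258.6126; MSW = 583.736/23 = 25.3798
F = MSB/MSW = 10.1897
df = (2, 23)
p-value (upper-tail) = 0.00068
At α=0.01: p < α → reject H₀

reject H₀: yes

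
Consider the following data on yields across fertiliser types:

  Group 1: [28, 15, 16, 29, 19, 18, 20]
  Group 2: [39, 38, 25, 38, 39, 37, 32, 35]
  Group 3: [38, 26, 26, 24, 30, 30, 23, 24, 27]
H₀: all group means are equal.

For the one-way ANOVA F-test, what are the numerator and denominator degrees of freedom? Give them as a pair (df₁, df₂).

k = 3 groups, N = 24 total
df = (k−1, N−k) = (3−1, 24−3) = (2, 21)

degrees of freedom = [2, 21]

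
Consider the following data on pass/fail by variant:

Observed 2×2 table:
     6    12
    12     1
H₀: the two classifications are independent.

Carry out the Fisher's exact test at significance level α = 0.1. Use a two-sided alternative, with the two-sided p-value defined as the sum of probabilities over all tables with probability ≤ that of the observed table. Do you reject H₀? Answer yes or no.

reject H₀: yes

Margins: r₁=18, r₂=13, c₁=18, c₂=13, n=31
p_obs = C(18,6)·C(13,12)/C(31,18); sum pmf over tables with pmf ≤ p_obs
p-value (two-sided) = 0.00240
At α=0.1: p < α → reject H₀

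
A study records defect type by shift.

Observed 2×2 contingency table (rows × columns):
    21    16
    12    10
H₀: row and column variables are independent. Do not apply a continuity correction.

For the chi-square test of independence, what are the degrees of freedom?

df = (r−1)(c−1) = (2−1)·(2−1) = 1

degrees of freedom = 1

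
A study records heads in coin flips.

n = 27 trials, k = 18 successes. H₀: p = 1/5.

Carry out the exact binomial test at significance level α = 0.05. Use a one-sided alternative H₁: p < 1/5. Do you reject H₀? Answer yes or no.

Exact binomial: n=27, k=18, p₀=1/5=0.2000
P(X≤18) from Σ C(n,i)·p₀^i·(1−p₀)^(n−i)
p-value (one-sided, H₁ less) = 1.00000
At α=0.05: p ≥ α → fail to reject H₀

reject H₀: no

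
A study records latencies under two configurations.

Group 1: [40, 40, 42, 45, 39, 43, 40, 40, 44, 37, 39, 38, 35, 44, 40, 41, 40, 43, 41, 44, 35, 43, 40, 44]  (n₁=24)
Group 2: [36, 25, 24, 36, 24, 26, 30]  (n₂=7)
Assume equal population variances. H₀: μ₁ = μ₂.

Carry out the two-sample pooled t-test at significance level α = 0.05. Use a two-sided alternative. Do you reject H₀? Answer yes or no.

reject H₀: yes

x̄₁=40.708, s₁=2.758, n₁=24
x̄₂=28.714, s₂=5.376, n₂=7
s_p² = [23·2.758² + 6·5.376²]/29 = 12.0133
SE = √(s_p²·(1/24+1/7)) = 1.4889
t = (40.708−28.714)/1.4889 = 8.0558
df = 29
p-value (two-sided) = 0.00000
At α=0.05: p < α → reject H₀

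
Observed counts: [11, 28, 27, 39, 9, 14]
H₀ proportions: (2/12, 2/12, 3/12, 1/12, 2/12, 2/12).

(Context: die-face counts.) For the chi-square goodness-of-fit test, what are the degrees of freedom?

degrees of freedom = 5

df = k − 1 = 6 − 1 = 5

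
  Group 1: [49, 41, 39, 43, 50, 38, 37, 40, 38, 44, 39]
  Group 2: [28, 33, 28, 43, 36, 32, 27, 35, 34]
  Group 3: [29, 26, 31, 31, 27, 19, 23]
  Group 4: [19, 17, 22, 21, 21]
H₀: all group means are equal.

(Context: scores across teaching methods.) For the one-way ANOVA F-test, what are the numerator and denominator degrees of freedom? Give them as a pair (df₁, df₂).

degrees of freedom = [3, 28]

k = 4 groups, N = 32 total
df = (k−1, N−k) = (4−1, 32−4) = (3, 28)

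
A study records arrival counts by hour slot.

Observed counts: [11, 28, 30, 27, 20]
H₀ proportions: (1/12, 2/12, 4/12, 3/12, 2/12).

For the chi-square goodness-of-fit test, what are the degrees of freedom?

df = k − 1 = 5 − 1 = 4

degrees of freedom = 4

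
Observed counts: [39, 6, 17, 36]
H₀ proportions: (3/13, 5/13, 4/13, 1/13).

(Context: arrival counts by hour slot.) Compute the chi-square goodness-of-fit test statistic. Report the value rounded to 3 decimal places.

test statistic = 151.713

n = 98; E_i = n·p_i = [22.62, 37.69, 30.15, 7.54]
χ² = (39−22.62)²/22.62 + (6−37.69)²/37.69 + (17−30.15)²/30.15 + (36−7.54)²/7.54 = 151.7128
df = 3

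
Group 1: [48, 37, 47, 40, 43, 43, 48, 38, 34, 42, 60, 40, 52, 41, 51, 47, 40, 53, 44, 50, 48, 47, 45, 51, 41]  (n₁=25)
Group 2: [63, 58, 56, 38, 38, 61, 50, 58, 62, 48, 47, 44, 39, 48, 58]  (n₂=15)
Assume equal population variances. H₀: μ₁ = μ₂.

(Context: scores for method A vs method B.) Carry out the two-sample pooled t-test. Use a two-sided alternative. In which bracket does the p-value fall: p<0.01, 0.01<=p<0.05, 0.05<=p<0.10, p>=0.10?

x̄₁=45.200, s₁=5.888, n₁=25
x̄₂=51.200, s₂=8.874, n₂=15
s_p² = [24·5.888² + 14·8.874²]/38 = 50.9053
SE = √(s_p²·(1/25+1/15)) = 2.3302
t = (45.200−51.200)/2.3302 = -2.5749
df = 38
p-value (two-sided) = 0.01405
→ bracket: 0.01<=p<0.05

p-value bracket: 0.01<=p<0.05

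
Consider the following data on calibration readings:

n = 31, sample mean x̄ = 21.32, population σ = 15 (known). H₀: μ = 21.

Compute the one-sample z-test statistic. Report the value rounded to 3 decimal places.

SE = σ/√n = 15/√31 = 2.6941
z = (x̄−μ₀)/SE = (21.32−21)/2.6941 = 0.1188

test statistic = 0.119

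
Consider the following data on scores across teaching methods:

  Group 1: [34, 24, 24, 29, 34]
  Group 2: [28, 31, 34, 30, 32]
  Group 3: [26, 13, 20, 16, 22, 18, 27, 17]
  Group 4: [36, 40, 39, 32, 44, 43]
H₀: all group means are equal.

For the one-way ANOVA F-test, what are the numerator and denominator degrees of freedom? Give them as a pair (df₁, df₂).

k = 4 groups, N = 24 total
df = (k−1, N−k) = (4−1, 24−4) = (3, 20)

degrees of freedom = [3, 20]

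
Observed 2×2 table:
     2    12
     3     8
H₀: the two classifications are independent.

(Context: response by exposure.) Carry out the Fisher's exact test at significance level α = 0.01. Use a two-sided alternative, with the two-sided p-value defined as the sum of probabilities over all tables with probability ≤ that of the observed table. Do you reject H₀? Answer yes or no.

reject H₀: no

Margins: r₁=14, r₂=11, c₁=5, c₂=20, n=25
p_obs = C(14,2)·C(11,3)/C(25,5); sum pmf over tables with pmf ≤ p_obs
p-value (two-sided) = 0.62319
At α=0.01: p ≥ α → fail to reject H₀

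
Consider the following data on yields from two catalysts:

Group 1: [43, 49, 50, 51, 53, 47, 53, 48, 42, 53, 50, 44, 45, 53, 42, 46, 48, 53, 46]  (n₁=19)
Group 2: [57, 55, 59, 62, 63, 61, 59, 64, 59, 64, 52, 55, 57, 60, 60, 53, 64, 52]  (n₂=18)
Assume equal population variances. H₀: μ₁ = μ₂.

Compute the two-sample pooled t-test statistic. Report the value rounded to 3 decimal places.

x̄₁=48.211, s₁=3.896, n₁=19
x̄₂=58.667, s₂=4.044, n₂=18
s_p² = [18·3.896² + 17·4.044²]/35 = 15.7474
SE = √(s_p²·(1/19+1/18)) = 1.3052
t = (48.211−58.667)/1.3052 = -8.0109
df = 35

test statistic = -8.011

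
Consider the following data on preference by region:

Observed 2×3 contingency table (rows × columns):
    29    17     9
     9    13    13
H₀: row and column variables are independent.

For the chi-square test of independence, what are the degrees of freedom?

df = (r−1)(c−1) = (2−1)·(3−1) = 2

degrees of freedom = 2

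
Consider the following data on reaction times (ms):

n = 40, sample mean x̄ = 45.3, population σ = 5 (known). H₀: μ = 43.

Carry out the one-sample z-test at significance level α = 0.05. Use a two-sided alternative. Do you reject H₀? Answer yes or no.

reject H₀: yes

SE = σ/√n = 5/√40 = 0.7906
z = (x̄−μ₀)/SE = (45.3−43)/0.7906 = 2.9093
p-value (two-sided) = 0.00362
At α=0.05: p < α → reject H₀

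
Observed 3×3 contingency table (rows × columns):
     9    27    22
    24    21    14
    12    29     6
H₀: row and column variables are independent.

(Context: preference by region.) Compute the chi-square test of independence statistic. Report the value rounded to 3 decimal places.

test statistic = 17.184

Row totals [58, 59, 47], col totals [45, 77, 42], n=164
χ² = (9−15.91)²/15.91 + (27−27.23)²/27.23 + (22−14.85)²/14.85 + (24−16.19)²/16.19 + (21−27.70)²/27.70 + (14−15.11)²/15.11 + (12−12.90)²/12.90 + (29−22.07)²/22.07 + (6−12.04)²/12.04 = 17.1837
df = 4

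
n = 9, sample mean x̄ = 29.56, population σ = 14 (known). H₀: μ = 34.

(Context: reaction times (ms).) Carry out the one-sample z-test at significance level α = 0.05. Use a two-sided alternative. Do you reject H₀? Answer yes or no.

SE = σ/√n = 14/√9 = 4.6667
z = (x̄−μ₀)/SE = (29.56−34)/4.6667 = -0.9514
p-value (two-sided) = 0.34139
At α=0.05: p ≥ α → fail to reject H₀

reject H₀: no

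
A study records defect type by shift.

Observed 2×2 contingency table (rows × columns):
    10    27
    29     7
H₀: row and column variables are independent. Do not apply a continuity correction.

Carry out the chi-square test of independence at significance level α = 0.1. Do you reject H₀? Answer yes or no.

reject H₀: yes

Row totals [37, 36], col totals [39, 34], n=73
χ² = (10−19.77)²/19.77 + (27−17.23)²/17.23 + (29−19.23)²/19.23 + (7−16.77)²/16.77 = 21.0114
df = 1
p-value (upper-tail) = 0.00000
At α=0.1: p < α → reject H₀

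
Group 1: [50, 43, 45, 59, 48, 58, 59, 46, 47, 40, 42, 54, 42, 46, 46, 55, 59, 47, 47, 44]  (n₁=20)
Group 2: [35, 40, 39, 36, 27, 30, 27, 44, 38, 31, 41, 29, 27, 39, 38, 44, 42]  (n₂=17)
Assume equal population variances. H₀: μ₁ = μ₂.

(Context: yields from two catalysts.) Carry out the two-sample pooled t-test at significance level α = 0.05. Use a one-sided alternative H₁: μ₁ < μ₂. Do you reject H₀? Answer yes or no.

x̄₁=48.850, s₁=6.235, n₁=20
x̄₂=35.706, s₂=6.039, n₂=17
s_p² = [19·6.235² + 16·6.039²]/35 = 37.7737
SE = √(s_p²·(1/20+1/17)) = 2.0275
t = (48.850−35.706)/2.0275 = 6.4830
df = 35
p-value (one-sided, H₁ less) = 1.00000
At α=0.05: p ≥ α → fail to reject H₀

reject H₀: no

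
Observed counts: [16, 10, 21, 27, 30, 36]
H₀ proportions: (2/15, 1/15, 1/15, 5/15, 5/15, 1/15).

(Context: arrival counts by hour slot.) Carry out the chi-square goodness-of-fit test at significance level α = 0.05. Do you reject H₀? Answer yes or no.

n = 140; E_i = n·p_i = [18.67, 9.33, 9.33, 46.67, 46.67, 9.33]
χ² = (16−18.67)²/18.67 + (10−9.33)²/9.33 + (21−9.33)²/9.33 + (27−46.67)²/46.67 + (30−46.67)²/46.67 + (36−9.33)²/9.33 = 105.4429
df = 5
p-value (upper-tail) = 0.00000
At α=0.05: p < α → reject H₀

reject H₀: yes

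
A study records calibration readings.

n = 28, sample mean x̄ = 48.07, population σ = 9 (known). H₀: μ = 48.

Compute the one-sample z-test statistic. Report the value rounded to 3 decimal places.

SE = σ/√n = 9/√28 = 1.7008
z = (x̄−μ₀)/SE = (48.07−48)/1.7008 = 0.0412

test statistic = 0.041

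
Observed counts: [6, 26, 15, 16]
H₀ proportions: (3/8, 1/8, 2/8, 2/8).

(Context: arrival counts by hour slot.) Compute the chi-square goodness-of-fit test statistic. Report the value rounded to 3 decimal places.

test statistic = 54.905

n = 63; E_i = n·p_i = [23.62, 7.88, 15.75, 15.75]
χ² = (6−23.62)²/23.62 + (26−7.88)²/7.88 + (15−15.75)²/15.75 + (16−15.75)²/15.75 = 54.9048
df = 3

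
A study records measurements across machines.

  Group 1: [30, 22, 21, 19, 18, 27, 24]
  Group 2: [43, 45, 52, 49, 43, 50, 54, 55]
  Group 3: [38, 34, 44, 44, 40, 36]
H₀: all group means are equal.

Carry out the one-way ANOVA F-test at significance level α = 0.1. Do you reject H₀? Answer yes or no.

Group means [23.00, 48.88, 39.33], grand mean 37.524
SSB = Σnᵢ(x̄ᵢ−x̄)² = 2527.030; SSW = ΣΣ(x−x̄ᵢ)² = 356.208
MSB = 2527.030/2 = 1263.5149; MSW = 356.208/18 = 19.7894
F = MSB/MSW = 63.8482
df = (2, 18)
p-value (upper-tail) = 0.00000
At α=0.1: p < α → reject H₀

reject H₀: yes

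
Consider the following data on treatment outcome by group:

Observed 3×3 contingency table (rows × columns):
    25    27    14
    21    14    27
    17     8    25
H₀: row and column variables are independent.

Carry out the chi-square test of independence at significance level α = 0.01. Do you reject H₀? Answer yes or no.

reject H₀: yes

Row totals [66, 62, 50], col totals [63, 49, 66], n=178
χ² = (25−23.36)²/23.36 + (27−18.17)²/18.17 + (14−24.47)²/24.47 + (21−21.94)²/21.94 + (14−17.07)²/17.07 + (27−22.99)²/22.99 + (17−17.70)²/17.70 + (8−13.76)²/13.76 + (25−18.54)²/18.54 = 14.8736
df = 4
p-value (upper-tail) = 0.00497
At α=0.01: p < α → reject H₀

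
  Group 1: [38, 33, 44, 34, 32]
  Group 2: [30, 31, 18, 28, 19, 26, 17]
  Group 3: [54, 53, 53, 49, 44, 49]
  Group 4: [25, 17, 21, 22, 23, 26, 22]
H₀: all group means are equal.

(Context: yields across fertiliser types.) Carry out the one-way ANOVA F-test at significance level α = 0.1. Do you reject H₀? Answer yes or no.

Group means [36.20, 24.14, 50.33, 22.29], grand mean 32.320
SSB = Σnᵢ(x̄ᵢ−x̄)² = 3195.021; SSW = ΣΣ(x−x̄ᵢ)² = 434.419
MSB = 3195.021/3 = 1065.0070; MSW = 434.419/21 = 20.6866
F = MSB/MSW = 51.4829
df = (3, 21)
p-value (upper-tail) = 0.00000
At α=0.1: p < α → reject H₀

reject H₀: yes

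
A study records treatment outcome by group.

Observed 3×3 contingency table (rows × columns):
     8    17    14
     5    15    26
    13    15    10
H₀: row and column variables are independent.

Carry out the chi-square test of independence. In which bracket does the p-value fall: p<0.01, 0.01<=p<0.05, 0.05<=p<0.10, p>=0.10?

Row totals [39, 46, 38], col totals [26, 47, 50], n=123
χ² = (8−8.24)²/8.24 + (17−14.90)²/14.90 + (14−15.85)²/15.85 + (5−9.72)²/9.72 + (15−17.58)²/17.58 + (26−18.70)²/18.70 + (13−8.03)²/8.03 + (15−14.52)²/14.52 + (10−15.45)²/15.45 = 11.0509
df = 4
p-value (upper-tail) = 0.02600
→ bracket: 0.01<=p<0.05

p-value bracket: 0.01<=p<0.05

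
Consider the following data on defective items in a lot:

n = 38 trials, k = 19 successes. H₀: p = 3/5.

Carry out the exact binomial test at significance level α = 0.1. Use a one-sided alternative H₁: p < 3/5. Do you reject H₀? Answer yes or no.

reject H₀: no

Exact binomial: n=38, k=19, p₀=3/5=0.6000
P(X≤19) from Σ C(n,i)·p₀^i·(1−p₀)^(n−i)
p-value (one-sided, H₁ less) = 0.13758
At α=0.1: p ≥ α → fail to reject H₀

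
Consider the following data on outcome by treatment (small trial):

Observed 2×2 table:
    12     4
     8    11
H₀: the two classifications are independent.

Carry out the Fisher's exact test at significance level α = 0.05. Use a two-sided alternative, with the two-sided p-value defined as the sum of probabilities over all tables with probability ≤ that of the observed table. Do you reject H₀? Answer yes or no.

reject H₀: no

Margins: r₁=16, r₂=19, c₁=20, c₂=15, n=35
p_obs = C(16,12)·C(19,8)/C(35,20); sum pmf over tables with pmf ≤ p_obs
p-value (two-sided) = 0.08656
At α=0.05: p ≥ α → fail to reject H₀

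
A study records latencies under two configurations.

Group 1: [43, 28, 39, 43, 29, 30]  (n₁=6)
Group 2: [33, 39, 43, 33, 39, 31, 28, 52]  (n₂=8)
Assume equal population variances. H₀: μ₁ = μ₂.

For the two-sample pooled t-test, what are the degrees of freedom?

df = n₁ + n₂ − 2 = 6 + 8 − 2 = 12

degrees of freedom = 12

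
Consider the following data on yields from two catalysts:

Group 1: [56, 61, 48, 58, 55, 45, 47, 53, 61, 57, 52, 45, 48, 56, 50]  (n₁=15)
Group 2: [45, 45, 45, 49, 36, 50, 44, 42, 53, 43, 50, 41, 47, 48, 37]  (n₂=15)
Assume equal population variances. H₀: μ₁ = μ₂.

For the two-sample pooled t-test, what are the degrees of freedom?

degrees of freedom = 28

df = n₁ + n₂ − 2 = 15 + 15 − 2 = 28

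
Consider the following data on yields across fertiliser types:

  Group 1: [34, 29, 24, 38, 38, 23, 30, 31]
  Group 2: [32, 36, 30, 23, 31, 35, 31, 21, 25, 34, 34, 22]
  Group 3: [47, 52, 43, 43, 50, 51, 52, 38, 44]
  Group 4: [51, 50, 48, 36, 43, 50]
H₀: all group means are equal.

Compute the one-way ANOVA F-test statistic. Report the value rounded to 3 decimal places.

Group means [30.88, 29.50, 46.67, 46.33], grand mean 37.114
SSB = Σnᵢ(x̄ᵢ−x̄)² = 2338.335; SSW = ΣΣ(x−x̄ᵢ)² = 905.208
MSB = 2338.335/3 = 779.4448; MSW = 905.208/31 = 29.2003
F = MSB/MSW = 26.6931
df = (3, 31)

test statistic = 26.693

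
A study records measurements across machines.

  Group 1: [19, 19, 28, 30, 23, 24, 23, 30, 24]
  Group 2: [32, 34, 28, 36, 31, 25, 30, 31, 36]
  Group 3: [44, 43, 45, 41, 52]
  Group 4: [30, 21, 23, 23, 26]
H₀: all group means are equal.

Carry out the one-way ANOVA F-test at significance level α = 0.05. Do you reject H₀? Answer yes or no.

reject H₀: yes

Group means [24.44, 31.44, 45.00, 24.60], grand mean 30.393
SSB = Σnᵢ(x̄ᵢ−x̄)² = 1563.034; SSW = ΣΣ(x−x̄ᵢ)² = 361.644
MSB = 1563.034/3 = 521.0114; MSW = 361.644/24 = 15.0685
F = MSB/MSW = 34.5762
df = (3, 24)
p-value (upper-tail) = 0.00000
At α=0.05: p < α → reject H₀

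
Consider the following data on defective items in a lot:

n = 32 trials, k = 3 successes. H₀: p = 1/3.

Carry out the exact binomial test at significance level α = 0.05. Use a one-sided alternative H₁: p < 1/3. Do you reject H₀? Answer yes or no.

reject H₀: yes

Exact binomial: n=32, k=3, p₀=1/3=0.3333
P(X≤3) from Σ C(n,i)·p₀^i·(1−p₀)^(n−i)
p-value (one-sided, H₁ less) = 0.00176
At α=0.05: p < α → reject H₀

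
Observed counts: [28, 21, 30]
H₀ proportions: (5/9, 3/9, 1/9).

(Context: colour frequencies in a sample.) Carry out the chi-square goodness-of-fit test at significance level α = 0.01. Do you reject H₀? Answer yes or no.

reject H₀: yes

n = 79; E_i = n·p_i = [43.89, 26.33, 8.78]
χ² = (28−43.89)²/43.89 + (21−26.33)²/26.33 + (30−8.78)²/8.78 = 58.1418
df = 2
p-value (upper-tail) = 0.00000
At α=0.01: p < α → reject H₀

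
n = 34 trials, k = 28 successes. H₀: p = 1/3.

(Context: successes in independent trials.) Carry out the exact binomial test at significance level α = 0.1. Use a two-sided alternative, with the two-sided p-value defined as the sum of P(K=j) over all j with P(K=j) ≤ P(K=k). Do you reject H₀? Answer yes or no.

Exact binomial: n=34, k=28, p₀=1/3=0.3333
P(X=j) = C(n,j)·p₀^j·(1−p₀)^(n−j); p = Σ P(X=j) over j with P(X=j) ≤ P(X=28)
p-value (two-sided) = 0.00000
At α=0.1: p < α → reject H₀

reject H₀: yes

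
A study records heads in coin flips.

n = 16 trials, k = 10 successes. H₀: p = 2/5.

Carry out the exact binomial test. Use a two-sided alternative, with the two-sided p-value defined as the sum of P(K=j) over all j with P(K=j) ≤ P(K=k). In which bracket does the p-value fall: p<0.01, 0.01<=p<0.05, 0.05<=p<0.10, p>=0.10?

p-value bracket: 0.05<=p<0.10

Exact binomial: n=16, k=10, p₀=2/5=0.4000
P(X=j) = C(n,j)·p₀^j·(1−p₀)^(n−j); p = Σ P(X=j) over j with P(X=j) ≤ P(X=10)
p-value (two-sided) = 0.07666
→ bracket: 0.05<=p<0.10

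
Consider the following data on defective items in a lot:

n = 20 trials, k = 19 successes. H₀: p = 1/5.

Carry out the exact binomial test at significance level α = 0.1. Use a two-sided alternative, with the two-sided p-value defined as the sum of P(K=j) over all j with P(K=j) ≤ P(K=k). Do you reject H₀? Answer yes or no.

reject H₀: yes

Exact binomial: n=20, k=19, p₀=1/5=0.2000
P(X=j) = C(n,j)·p₀^j·(1−p₀)^(n−j); p = Σ P(X=j) over j with P(X=j) ≤ P(X=19)
p-value (two-sided) = 0.00000
At α=0.1: p < α → reject H₀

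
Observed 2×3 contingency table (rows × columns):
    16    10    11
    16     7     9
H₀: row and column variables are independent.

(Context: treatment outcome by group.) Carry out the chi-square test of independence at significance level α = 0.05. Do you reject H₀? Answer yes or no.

Row totals [37, 32], col totals [32, 17, 20], n=69
χ² = (16−17.16)²/17.16 + (10−9.12)²/9.12 + (11−10.72)²/10.72 + (16−14.84)²/14.84 + (7−7.88)²/7.88 + (9−9.28)²/9.28 = 0.3690
df = 2
p-value (upper-tail) = 0.83151
At α=0.05: p ≥ α → fail to reject H₀

reject H₀: no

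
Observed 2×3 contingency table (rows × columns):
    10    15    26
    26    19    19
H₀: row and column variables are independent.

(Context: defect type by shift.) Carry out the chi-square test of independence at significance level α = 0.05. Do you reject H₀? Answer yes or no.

Row totals [51, 64], col totals [36, 34, 45], n=115
χ² = (10−15.97)²/15.97 + (15−15.08)²/15.08 + (26−19.96)²/19.96 + (26−20.03)²/20.03 + (19−18.92)²/18.92 + (19−25.04)²/25.04 = 7.2942
df = 2
p-value (upper-tail) = 0.02607
At α=0.05: p < α → reject H₀

reject H₀: yes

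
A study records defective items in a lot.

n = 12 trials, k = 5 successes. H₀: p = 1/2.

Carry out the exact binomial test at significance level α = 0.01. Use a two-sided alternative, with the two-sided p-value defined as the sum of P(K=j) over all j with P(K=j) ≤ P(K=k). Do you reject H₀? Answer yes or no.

reject H₀: no

Exact binomial: n=12, k=5, p₀=1/2=0.5000
P(X=j) = C(n,j)·p₀^j·(1−p₀)^(n−j); p = Σ P(X=j) over j with P(X=j) ≤ P(X=5)
p-value (two-sided) = 0.77441
At α=0.01: p ≥ α → fail to reject H₀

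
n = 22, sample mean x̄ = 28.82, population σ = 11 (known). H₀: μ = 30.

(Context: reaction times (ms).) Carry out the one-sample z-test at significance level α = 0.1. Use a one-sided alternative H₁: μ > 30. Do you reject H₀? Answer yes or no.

reject H₀: no

SE = σ/√n = 11/√22 = 2.3452
z = (x̄−μ₀)/SE = (28.82−30)/2.3452 = -0.5032
p-value (one-sided, H₁ greater) = 0.69257
At α=0.1: p ≥ α → fail to reject H₀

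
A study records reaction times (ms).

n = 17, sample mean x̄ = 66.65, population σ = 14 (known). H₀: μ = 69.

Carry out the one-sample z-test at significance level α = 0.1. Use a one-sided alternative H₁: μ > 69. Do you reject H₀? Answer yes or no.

reject H₀: no

SE = σ/√n = 14/√17 = 3.3955
z = (x̄−μ₀)/SE = (66.65−69)/3.3955 = -0.6921
p-value (one-sided, H₁ greater) = 0.75556
At α=0.1: p ≥ α → fail to reject H₀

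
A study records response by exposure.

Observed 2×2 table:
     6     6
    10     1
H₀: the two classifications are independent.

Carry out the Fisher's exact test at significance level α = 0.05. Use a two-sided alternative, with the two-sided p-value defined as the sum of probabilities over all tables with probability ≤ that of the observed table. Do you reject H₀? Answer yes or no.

Margins: r₁=12, r₂=11, c₁=16, c₂=7, n=23
p_obs = C(12,6)·C(11,10)/C(23,16); sum pmf over tables with pmf ≤ p_obs
p-value (two-sided) = 0.06865
At α=0.05: p ≥ α → fail to reject H₀

reject H₀: no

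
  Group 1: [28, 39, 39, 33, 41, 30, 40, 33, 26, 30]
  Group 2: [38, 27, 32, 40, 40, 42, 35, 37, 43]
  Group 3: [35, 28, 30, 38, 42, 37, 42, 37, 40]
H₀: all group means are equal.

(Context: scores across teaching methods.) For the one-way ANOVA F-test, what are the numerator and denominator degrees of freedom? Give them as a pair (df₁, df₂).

degrees of freedom = [2, 25]

k = 3 groups, N = 28 total
df = (k−1, N−k) = (3−1, 28−3) = (2, 25)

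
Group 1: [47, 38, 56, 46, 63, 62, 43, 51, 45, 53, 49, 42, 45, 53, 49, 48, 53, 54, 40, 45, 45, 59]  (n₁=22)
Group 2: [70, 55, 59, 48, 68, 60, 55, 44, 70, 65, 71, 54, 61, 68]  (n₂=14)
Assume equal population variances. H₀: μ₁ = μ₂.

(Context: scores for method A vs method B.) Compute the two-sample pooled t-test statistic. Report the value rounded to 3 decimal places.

x̄₁=49.364, s₁=6.737, n₁=22
x̄₂=60.571, s₂=8.582, n₂=14
s_p² = [21·6.737² + 13·8.582²]/34 = 56.1917
SE = √(s_p²·(1/22+1/14)) = 2.5628
t = (49.364−60.571)/2.5628 = -4.3733
df = 34

test statistic = -4.373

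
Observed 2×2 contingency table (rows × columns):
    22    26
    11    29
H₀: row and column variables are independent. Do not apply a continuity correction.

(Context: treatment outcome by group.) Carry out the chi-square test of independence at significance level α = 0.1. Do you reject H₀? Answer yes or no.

Row totals [48, 40], col totals [33, 55], n=88
χ² = (22−18.00)²/18.00 + (26−30.00)²/30.00 + (11−15.00)²/15.00 + (29−25.00)²/25.00 = 3.1289
df = 1
p-value (upper-tail) = 0.07692
At α=0.1: p < α → reject H₀

reject H₀: yes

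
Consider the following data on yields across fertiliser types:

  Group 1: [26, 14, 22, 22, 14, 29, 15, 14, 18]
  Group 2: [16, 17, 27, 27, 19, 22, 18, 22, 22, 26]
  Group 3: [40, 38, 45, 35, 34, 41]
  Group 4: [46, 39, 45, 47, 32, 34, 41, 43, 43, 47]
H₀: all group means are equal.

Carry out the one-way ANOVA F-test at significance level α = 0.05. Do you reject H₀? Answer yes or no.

Group means [19.33, 21.60, 38.83, 41.70], grand mean 29.714
SSB = Σnᵢ(x̄ᵢ−x̄)² = 3563.810; SSW = ΣΣ(x−x̄ᵢ)² = 741.333
MSB = 3563.810/3 = 1187.9365; MSW = 741.333/31 = 23.9140
F = MSB/MSW = 49.6754
df = (3, 31)
p-value (upper-tail) = 0.00000
At α=0.05: p < α → reject H₀

reject H₀: yes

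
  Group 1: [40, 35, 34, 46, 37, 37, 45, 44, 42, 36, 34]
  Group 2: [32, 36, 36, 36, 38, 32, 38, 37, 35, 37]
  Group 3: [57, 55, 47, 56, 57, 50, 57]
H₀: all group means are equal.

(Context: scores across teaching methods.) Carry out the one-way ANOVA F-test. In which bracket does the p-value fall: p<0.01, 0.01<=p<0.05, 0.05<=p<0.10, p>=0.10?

Group means [39.09, 35.70, 54.14], grand mean 41.643
SSB = Σnᵢ(x̄ᵢ−x̄)² = 1518.562; SSW = ΣΣ(x−x̄ᵢ)² = 341.866
MSB = 1518.562/2 = 759.2812; MSW = 341.866/25 = 13.6746
F = MSB/MSW = 55.5247
df = (2, 25)
p-value (upper-tail) = 0.00000
→ bracket: p<0.01

p-value bracket: p<0.01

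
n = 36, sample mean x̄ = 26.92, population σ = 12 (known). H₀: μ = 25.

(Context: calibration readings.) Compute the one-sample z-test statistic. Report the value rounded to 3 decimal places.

test statistic = 0.960

SE = σ/√n = 12/√36 = 2.0000
z = (x̄−μ₀)/SE = (26.92−25)/2.0000 = 0.9600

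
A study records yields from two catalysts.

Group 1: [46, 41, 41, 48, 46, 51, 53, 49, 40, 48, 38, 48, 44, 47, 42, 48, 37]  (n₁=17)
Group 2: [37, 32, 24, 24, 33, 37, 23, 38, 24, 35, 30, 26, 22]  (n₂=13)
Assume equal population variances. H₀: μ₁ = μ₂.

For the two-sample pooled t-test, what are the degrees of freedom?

degrees of freedom = 28

df = n₁ + n₂ − 2 = 17 + 13 − 2 = 28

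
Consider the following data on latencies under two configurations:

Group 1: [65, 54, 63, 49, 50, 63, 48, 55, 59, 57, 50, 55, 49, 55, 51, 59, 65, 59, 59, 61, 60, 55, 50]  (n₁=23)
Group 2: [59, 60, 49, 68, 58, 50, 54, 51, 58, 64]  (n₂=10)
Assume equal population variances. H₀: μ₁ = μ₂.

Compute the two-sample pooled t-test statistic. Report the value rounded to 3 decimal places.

test statistic = -0.454

x̄₁=56.130, s₁=5.396, n₁=23
x̄₂=57.100, s₂=6.173, n₂=10
s_p² = [22·5.396² + 9·6.173²]/31 = 31.7261
SE = √(s_p²·(1/23+1/10)) = 2.1335
t = (56.130−57.100)/2.1335 = -0.4544
df = 31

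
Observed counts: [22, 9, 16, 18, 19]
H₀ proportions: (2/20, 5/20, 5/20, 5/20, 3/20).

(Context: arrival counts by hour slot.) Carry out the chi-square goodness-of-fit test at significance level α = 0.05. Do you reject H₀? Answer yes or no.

reject H₀: yes

n = 84; E_i = n·p_i = [8.40, 21.00, 21.00, 21.00, 12.60]
χ² = (22−8.40)²/8.40 + (9−21.00)²/21.00 + (16−21.00)²/21.00 + (18−21.00)²/21.00 + (19−12.60)²/12.60 = 33.7460
df = 4
p-value (upper-tail) = 0.00000
At α=0.05: p < α → reject H₀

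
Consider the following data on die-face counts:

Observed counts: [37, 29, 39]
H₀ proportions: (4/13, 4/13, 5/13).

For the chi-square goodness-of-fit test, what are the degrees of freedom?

df = k − 1 = 3 − 1 = 2

degrees of freedom = 2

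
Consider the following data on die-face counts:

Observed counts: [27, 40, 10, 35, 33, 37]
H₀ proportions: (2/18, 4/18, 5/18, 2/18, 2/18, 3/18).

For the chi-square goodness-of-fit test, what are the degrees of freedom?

degrees of freedom = 5

df = k − 1 = 6 − 1 = 5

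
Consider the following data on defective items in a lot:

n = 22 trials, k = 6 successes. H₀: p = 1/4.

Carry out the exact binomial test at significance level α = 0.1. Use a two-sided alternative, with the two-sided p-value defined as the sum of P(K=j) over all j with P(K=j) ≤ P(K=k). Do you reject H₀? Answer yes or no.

Exact binomial: n=22, k=6, p₀=1/4=0.2500
P(X=j) = C(n,j)·p₀^j·(1−p₀)^(n−j); p = Σ P(X=j) over j with P(X=j) ≤ P(X=6)
p-value (two-sided) = 0.80669
At α=0.1: p ≥ α → fail to reject H₀

reject H₀: no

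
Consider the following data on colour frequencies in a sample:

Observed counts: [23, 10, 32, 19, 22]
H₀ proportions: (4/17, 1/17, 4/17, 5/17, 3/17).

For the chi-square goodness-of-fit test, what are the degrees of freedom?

df = k − 1 = 5 − 1 = 4

degrees of freedom = 4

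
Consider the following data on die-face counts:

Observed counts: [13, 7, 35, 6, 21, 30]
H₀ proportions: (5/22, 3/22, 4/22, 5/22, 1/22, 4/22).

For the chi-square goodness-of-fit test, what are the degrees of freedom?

df = k − 1 = 6 − 1 = 5

degrees of freedom = 5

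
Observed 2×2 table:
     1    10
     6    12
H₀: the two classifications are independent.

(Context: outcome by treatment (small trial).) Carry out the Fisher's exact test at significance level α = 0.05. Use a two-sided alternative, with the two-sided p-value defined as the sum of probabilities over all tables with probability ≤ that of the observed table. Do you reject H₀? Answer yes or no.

reject H₀: no

Margins: r₁=11, r₂=18, c₁=7, c₂=22, n=29
p_obs = C(11,1)·C(18,6)/C(29,7); sum pmf over tables with pmf ≤ p_obs
p-value (two-sided) = 0.20205
At α=0.05: p ≥ α → fail to reject H₀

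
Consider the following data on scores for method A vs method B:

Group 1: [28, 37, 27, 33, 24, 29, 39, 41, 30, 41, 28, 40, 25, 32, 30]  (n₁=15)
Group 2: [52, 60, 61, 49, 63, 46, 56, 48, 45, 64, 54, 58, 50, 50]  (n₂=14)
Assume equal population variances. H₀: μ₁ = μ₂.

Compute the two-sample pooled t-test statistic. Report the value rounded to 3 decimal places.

x̄₁=32.267, s₁=5.898, n₁=15
x̄₂=54.000, s₂=6.373, n₂=14
s_p² = [14·5.898² + 13·6.373²]/27 = 37.5901
SE = √(s_p²·(1/15+1/14)) = 2.2784
t = (32.267−54.000)/2.2784 = -9.5389
df = 27

test statistic = -9.539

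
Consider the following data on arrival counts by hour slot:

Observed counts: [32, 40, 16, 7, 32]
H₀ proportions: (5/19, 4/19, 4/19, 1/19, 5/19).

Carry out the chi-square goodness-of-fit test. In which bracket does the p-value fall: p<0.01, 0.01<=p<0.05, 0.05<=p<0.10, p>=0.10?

p-value bracket: 0.01<=p<0.05

n = 127; E_i = n·p_i = [33.42, 26.74, 26.74, 6.68, 33.42]
χ² = (32−33.42)²/33.42 + (40−26.74)²/26.74 + (16−26.74)²/26.74 + (7−6.68)²/6.68 + (32−33.42)²/33.42 = 11.0268
df = 4
p-value (upper-tail) = 0.02626
→ bracket: 0.01<=p<0.05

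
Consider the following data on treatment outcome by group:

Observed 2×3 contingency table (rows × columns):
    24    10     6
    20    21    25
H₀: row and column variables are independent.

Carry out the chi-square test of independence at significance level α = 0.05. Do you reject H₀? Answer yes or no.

reject H₀: yes

Row totals [40, 66], col totals [44, 31, 31], n=106
χ² = (24−16.60)²/16.60 + (10−11.70)²/11.70 + (6−11.70)²/11.70 + (20−27.40)²/27.40 + (21−19.30)²/19.30 + (25−19.30)²/19.30 = 10.1450
df = 2
p-value (upper-tail) = 0.00627
At α=0.05: p < α → reject H₀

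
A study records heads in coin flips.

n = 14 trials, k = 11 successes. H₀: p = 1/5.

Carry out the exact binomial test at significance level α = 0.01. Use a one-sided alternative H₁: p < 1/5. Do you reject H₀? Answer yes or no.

reject H₀: no

Exact binomial: n=14, k=11, p₀=1/5=0.2000
P(X≤11) from Σ C(n,i)·p₀^i·(1−p₀)^(n−i)
p-value (one-sided, H₁ less) = 1.00000
At α=0.01: p ≥ α → fail to reject H₀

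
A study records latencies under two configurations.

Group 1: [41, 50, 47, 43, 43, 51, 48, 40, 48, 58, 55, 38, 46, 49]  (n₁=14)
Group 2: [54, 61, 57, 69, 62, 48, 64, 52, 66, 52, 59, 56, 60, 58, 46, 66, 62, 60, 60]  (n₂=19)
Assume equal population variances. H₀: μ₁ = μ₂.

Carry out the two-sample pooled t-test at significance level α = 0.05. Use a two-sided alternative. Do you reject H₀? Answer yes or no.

reject H₀: yes

x̄₁=46.929, s₁=5.650, n₁=14
x̄₂=58.526, s₂=6.104, n₂=19
s_p² = [13·5.650² + 18·6.104²]/31 = 35.0215
SE = √(s_p²·(1/14+1/19)) = 2.0844
t = (46.929−58.526)/2.0844 = -5.5640
df = 31
p-value (two-sided) = 0.00000
At α=0.05: p < α → reject H₀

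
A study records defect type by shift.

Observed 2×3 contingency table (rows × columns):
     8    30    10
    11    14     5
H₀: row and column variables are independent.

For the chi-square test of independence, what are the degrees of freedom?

df = (r−1)(c−1) = (2−1)·(3−1) = 2

degrees of freedom = 2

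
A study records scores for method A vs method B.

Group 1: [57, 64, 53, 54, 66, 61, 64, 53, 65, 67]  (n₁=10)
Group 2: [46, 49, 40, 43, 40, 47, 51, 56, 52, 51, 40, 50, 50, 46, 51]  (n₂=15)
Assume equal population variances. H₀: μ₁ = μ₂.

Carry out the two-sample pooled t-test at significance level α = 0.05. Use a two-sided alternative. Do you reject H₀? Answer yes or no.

x̄₁=60.400, s₁=5.621, n₁=10
x̄₂=47.467, s₂=4.912, n₂=15
s_p² = [9·5.621² + 14·4.912²]/23 = 27.0493
SE = √(s_p²·(1/10+1/15)) = 2.1233
t = (60.400−47.467)/2.1233 = 6.0913
df = 23
p-value (two-sided) = 0.00000
At α=0.05: p < α → reject H₀

reject H₀: yes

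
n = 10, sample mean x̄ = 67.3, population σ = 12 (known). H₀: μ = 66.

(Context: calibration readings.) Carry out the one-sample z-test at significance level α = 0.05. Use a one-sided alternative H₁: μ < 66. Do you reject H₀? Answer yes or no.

reject H₀: no

SE = σ/√n = 12/√10 = 3.7947
z = (x̄−μ₀)/SE = (67.3−66)/3.7947 = 0.3426
p-value (one-sided, H₁ less) = 0.63404
At α=0.05: p ≥ α → fail to reject H₀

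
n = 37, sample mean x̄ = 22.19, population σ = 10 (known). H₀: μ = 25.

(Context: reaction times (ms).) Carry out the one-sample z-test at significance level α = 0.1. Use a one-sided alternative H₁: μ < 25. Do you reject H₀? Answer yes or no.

reject H₀: yes

SE = σ/√n = 10/√37 = 1.6440
z = (x̄−μ₀)/SE = (22.19−25)/1.6440 = -1.7093
p-value (one-sided, H₁ less) = 0.04370
At α=0.1: p < α → reject H₀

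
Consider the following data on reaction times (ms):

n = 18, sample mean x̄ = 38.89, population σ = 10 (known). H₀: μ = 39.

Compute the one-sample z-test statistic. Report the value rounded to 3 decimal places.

test statistic = -0.047

SE = σ/√n = 10/√18 = 2.3570
z = (x̄−μ₀)/SE = (38.89−39)/2.3570 = -0.0467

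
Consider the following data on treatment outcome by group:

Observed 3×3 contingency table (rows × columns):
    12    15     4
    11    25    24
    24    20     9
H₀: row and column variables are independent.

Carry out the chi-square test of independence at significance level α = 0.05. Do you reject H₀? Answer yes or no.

reject H₀: yes

Row totals [31, 60, 53], col totals [47, 60, 37], n=144
χ² = (12−10.12)²/10.12 + (15−12.92)²/12.92 + (4−7.97)²/7.97 + (11−19.58)²/19.58 + (25−25.00)²/25.00 + (24−15.42)²/15.42 + (24−17.30)²/17.30 + (20−22.08)²/22.08 + (9−13.62)²/13.62 = 15.5596
df = 4
p-value (upper-tail) = 0.00367
At α=0.05: p < α → reject H₀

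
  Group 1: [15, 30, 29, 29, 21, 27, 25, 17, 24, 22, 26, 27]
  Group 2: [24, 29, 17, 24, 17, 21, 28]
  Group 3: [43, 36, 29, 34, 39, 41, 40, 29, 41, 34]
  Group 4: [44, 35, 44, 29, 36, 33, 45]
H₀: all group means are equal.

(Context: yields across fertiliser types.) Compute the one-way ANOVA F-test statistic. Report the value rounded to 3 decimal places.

test statistic = 20.259

Group means [24.33, 22.86, 36.60, 38.00], grand mean 30.111
SSB = Σnᵢ(x̄ᵢ−x̄)² = 1625.632; SSW = ΣΣ(x−x̄ᵢ)² = 855.924
MSB = 1625.632/3 = 541.8772; MSW = 855.924/32 = 26.7476
F = MSB/MSW = 20.2589
df = (3, 32)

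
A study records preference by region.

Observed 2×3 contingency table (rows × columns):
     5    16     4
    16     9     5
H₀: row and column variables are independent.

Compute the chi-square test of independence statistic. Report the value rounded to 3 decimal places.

test statistic = 7.440

Row totals [25, 30], col totals [21, 25, 9], n=55
χ² = (5−9.55)²/9.55 + (16−11.36)²/11.36 + (4−4.09)²/4.09 + (16−11.45)²/11.45 + (9−13.64)²/13.64 + (5−4.91)²/4.91 = 7.4400
df = 2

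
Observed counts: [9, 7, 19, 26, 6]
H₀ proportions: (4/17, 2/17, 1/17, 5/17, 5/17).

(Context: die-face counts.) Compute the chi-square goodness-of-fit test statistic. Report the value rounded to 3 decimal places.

n = 67; E_i = n·p_i = [15.76, 7.88, 3.94, 19.71, 19.71]
χ² = (9−15.76)²/15.76 + (7−7.88)²/7.88 + (19−3.94)²/3.94 + (26−19.71)²/19.71 + (6−19.71)²/19.71 = 72.0828
df = 4

test statistic = 72.083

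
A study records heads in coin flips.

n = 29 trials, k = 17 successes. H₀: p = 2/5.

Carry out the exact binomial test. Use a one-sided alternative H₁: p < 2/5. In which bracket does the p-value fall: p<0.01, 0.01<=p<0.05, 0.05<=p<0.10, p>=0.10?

Exact binomial: n=29, k=17, p₀=2/5=0.4000
P(X≤17) from Σ C(n,i)·p₀^i·(1−p₀)^(n−i)
p-value (one-sided, H₁ less) = 0.98652
→ bracket: p>=0.10

p-value bracket: p>=0.10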